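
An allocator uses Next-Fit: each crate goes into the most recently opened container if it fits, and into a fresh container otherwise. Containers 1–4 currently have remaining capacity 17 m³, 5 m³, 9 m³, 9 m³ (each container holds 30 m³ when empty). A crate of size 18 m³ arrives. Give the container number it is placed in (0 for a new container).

0

Next-Fit only looks at container 4, which has 9 m³ free.
18 m³ does not fit, so a new container is opened.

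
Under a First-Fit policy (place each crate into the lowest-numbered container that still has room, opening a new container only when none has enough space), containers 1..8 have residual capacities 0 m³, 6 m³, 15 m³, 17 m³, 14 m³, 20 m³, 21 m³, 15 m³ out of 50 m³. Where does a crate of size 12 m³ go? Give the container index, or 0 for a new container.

3

Containers with room: container 3 (15 m³), container 4 (17 m³), container 5 (14 m³), container 6 (20 m³), container 7 (21 m³), container 8 (15 m³).
The first with room is container 3.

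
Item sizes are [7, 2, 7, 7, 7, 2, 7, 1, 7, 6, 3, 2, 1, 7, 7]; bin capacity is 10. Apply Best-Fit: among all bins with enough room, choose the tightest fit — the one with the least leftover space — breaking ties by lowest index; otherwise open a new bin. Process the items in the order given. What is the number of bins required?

9 bins

7 → bin 1 (remaining 3)
2 → bin 1 (remaining 1)
7 → bin 2 (remaining 3)
7 → bin 3 (remaining 3)
7 → bin 4 (remaining 3)
2 → bin 2 (remaining 1)
7 → bin 5 (remaining 3)
1 → bin 1 (remaining 0)
7 → bin 6 (remaining 3)
6 → bin 7 (remaining 4)
3 → bin 3 (remaining 0)
2 → bin 4 (remaining 1)
1 → bin 2 (remaining 0)
7 → bin 8 (remaining 3)
7 → bin 9 (remaining 3)
Final bins: [7,2,1] [7,2,1] [7,3] [7,2] [7] [7] [6] [7] [7].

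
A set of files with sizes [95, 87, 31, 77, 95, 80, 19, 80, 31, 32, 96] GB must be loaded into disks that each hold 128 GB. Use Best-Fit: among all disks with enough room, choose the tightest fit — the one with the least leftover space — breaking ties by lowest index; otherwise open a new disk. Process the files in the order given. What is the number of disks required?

7 disks

Put 95 GB in disk 1; 33 GB remain.
Put 87 GB in disk 2; 41 GB remain.
Put 31 GB in disk 1; 2 GB remain.
Put 77 GB in disk 3; 51 GB remain.
Put 95 GB in disk 4; 33 GB remain.
Put 80 GB in disk 5; 48 GB remain.
Put 19 GB in disk 4; 14 GB remain.
Put 80 GB in disk 6; 48 GB remain.
Put 31 GB in disk 2; 10 GB remain.
Put 32 GB in disk 5; 16 GB remain.
Put 96 GB in disk 7; 32 GB remain.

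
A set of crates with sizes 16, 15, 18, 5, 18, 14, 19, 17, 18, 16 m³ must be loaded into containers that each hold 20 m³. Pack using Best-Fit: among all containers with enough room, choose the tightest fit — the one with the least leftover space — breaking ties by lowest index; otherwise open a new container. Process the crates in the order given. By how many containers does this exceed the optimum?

0

Best-Fit: [16] [15,5] [18] [18] [14] [19] [17] [18] [16] → 9 containers.
9 crates exceed 10 m³ (half the capacity), and no two of those can share a container, so at least 9 containers are needed.
So 9 is already optimal.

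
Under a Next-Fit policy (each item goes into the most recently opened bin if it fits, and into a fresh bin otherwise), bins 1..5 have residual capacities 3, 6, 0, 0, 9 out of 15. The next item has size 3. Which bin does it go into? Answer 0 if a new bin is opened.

Next-Fit only looks at bin 5, which has 9 free.
3 fits there.

5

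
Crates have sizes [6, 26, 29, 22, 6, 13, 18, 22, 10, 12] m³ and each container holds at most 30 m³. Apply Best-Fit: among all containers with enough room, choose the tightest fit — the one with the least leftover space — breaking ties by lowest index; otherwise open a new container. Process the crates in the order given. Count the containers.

6 m³ → container 1 (remaining 24 m³)
26 m³ → container 2 (remaining 4 m³)
29 m³ → container 3 (remaining 1 m³)
22 m³ → container 1 (remaining 2 m³)
6 m³ → container 4 (remaining 24 m³)
13 m³ → container 4 (remaining 11 m³)
18 m³ → container 5 (remaining 12 m³)
22 m³ → container 6 (remaining 8 m³)
10 m³ → container 4 (remaining 1 m³)
12 m³ → container 5 (remaining 0 m³)
Final containers: [6,22] [26] [29] [6,13,10] [18,12] [22].

6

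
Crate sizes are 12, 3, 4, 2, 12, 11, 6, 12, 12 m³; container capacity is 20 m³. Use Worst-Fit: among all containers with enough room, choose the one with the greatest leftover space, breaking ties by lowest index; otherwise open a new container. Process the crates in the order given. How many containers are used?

5 containers

container 1: place 12 m³, 8 m³ left
container 1: place 3 m³, 5 m³ left
container 1: place 4 m³, 1 m³ left
container 2: place 2 m³, 18 m³ left
container 2: place 12 m³, 6 m³ left
container 3: place 11 m³, 9 m³ left
container 3: place 6 m³, 3 m³ left
container 4: place 12 m³, 8 m³ left
container 5: place 12 m³, 8 m³ left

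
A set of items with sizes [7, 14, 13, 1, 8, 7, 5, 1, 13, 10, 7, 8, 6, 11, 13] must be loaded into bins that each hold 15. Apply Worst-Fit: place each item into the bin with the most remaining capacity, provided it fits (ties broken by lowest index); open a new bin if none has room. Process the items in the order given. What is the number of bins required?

10

bin 1: place 7, 8 left
bin 2: place 14, 1 left
bin 3: place 13, 2 left
bin 1: place 1, 7 left
bin 4: place 8, 7 left
bin 1: place 7, 0 left
bin 4: place 5, 2 left
bin 3: place 1, 1 left
bin 5: place 13, 2 left
bin 6: place 10, 5 left
bin 7: place 7, 8 left
bin 7: place 8, 0 left
bin 8: place 6, 9 left
bin 9: place 11, 4 left
bin 10: place 13, 2 left
Final bins: [7,1,7] [14] [13,1] [8,5] [13] [10] [7,8] [6] [11] [13].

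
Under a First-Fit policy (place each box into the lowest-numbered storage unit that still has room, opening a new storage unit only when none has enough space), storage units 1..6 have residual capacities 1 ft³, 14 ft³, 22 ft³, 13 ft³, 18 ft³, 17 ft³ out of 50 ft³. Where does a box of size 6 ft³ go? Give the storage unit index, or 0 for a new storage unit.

2

Storage units with room: storage unit 2 (14 ft³), storage unit 3 (22 ft³), storage unit 4 (13 ft³), storage unit 5 (18 ft³), storage unit 6 (17 ft³).
The first with room is storage unit 2.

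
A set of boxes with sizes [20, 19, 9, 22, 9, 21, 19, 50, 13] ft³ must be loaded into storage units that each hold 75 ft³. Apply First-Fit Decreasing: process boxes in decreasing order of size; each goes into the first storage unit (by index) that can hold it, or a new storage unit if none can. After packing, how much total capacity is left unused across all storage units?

Sorted descending: 50, 22, 21, 20, 19, 19, 13, 9, 9.
storage unit 1: place 50 ft³, 25 ft³ left
storage unit 1: place 22 ft³, 3 ft³ left
storage unit 2: place 21 ft³, 54 ft³ left
storage unit 2: place 20 ft³, 34 ft³ left
storage unit 2: place 19 ft³, 15 ft³ left
storage unit 3: place 19 ft³, 56 ft³ left
storage unit 2: place 13 ft³, 2 ft³ left
storage unit 3: place 9 ft³, 47 ft³ left
storage unit 3: place 9 ft³, 38 ft³ left
3 storage units × 75 ft³ = 225 ft³; used 182 ft³; unused 43 ft³.

43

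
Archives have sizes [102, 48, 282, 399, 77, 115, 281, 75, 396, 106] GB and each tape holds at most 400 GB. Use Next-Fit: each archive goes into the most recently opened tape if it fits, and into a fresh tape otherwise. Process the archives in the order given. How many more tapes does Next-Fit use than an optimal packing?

Next-Fit: [102,48] [282] [399] [77,115] [281,75] [396] [106] → 7 tapes.
Total size 1881 GB; any packing needs at least ⌈1881/400⌉ = 5 tapes.
An optimal packing achieves that bound: [399] [396] [282,115] [281,106] [102,77,75,48] → 5 tapes.
Excess: 7 − 5 = 2.

2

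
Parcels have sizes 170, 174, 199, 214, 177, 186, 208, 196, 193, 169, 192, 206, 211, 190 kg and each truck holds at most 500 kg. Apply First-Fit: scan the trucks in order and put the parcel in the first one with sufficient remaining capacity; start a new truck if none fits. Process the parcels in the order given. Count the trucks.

Put 170 kg in truck 1; 330 kg remain.
Put 174 kg in truck 1; 156 kg remain.
Put 199 kg in truck 2; 301 kg remain.
Put 214 kg in truck 2; 87 kg remain.
Put 177 kg in truck 3; 323 kg remain.
Put 186 kg in truck 3; 137 kg remain.
Put 208 kg in truck 4; 292 kg remain.
Put 196 kg in truck 4; 96 kg remain.
Put 193 kg in truck 5; 307 kg remain.
Put 169 kg in truck 5; 138 kg remain.
Put 192 kg in truck 6; 308 kg remain.
Put 206 kg in truck 6; 102 kg remain.
Put 211 kg in truck 7; 289 kg remain.
Put 190 kg in truck 7; 99 kg remain.
Final trucks: [170,174] [199,214] [177,186] [208,196] [193,169] [192,206] [211,190].

7 trucks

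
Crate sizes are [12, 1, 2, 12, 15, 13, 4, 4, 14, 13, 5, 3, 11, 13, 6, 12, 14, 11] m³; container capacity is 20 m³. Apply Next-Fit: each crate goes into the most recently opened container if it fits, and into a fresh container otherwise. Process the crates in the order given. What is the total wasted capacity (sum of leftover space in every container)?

55

12 m³ → container 1 (remaining 8 m³)
1 m³ → container 1 (remaining 7 m³)
2 m³ → container 1 (remaining 5 m³)
12 m³ → container 2 (remaining 8 m³)
15 m³ → container 3 (remaining 5 m³)
13 m³ → container 4 (remaining 7 m³)
4 m³ → container 4 (remaining 3 m³)
4 m³ → container 5 (remaining 16 m³)
14 m³ → container 5 (remaining 2 m³)
13 m³ → container 6 (remaining 7 m³)
5 m³ → container 6 (remaining 2 m³)
3 m³ → container 7 (remaining 17 m³)
11 m³ → container 7 (remaining 6 m³)
13 m³ → container 8 (remaining 7 m³)
6 m³ → container 8 (remaining 1 m³)
12 m³ → container 9 (remaining 8 m³)
14 m³ → container 10 (remaining 6 m³)
11 m³ → container 11 (remaining 9 m³)
11 containers × 20 m³ = 220 m³; used 165 m³; unused 55 m³.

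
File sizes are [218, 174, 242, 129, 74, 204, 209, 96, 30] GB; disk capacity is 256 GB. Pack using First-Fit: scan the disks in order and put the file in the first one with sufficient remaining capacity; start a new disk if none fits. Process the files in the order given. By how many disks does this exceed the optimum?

0

First-Fit: [218,30] [174,74] [242] [129,96] [204] [209] → 6 disks.
Total size 1376 GB; any packing needs at least ⌈1376/256⌉ = 6 disks.
So 6 is already optimal.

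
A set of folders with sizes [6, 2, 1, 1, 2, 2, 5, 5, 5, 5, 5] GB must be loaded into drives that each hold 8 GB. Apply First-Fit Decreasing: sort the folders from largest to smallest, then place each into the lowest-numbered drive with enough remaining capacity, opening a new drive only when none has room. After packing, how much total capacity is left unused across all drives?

9

Sorted descending: 6, 5, 5, 5, 5, 5, 2, 2, 2, 1, 1.
drive 1: place 6 GB, 2 GB left
drive 2: place 5 GB, 3 GB left
drive 3: place 5 GB, 3 GB left
drive 4: place 5 GB, 3 GB left
drive 5: place 5 GB, 3 GB left
drive 6: place 5 GB, 3 GB left
drive 1: place 2 GB, 0 GB left
drive 2: place 2 GB, 1 GB left
drive 3: place 2 GB, 1 GB left
drive 2: place 1 GB, 0 GB left
drive 3: place 1 GB, 0 GB left
6 drives × 8 GB = 48 GB; used 39 GB; unused 9 GB.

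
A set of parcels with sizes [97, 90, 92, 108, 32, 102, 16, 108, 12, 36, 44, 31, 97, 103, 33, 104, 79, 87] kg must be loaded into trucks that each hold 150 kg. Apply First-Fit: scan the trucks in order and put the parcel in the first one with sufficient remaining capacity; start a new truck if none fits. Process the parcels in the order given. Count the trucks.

11

97 kg → truck 1 (remaining 53 kg)
90 kg → truck 2 (remaining 60 kg)
92 kg → truck 3 (remaining 58 kg)
108 kg → truck 4 (remaining 42 kg)
32 kg → truck 1 (remaining 21 kg)
102 kg → truck 5 (remaining 48 kg)
16 kg → truck 1 (remaining 5 kg)
108 kg → truck 6 (remaining 42 kg)
12 kg → truck 2 (remaining 48 kg)
36 kg → truck 2 (remaining 12 kg)
44 kg → truck 3 (remaining 14 kg)
31 kg → truck 4 (remaining 11 kg)
97 kg → truck 7 (remaining 53 kg)
103 kg → truck 8 (remaining 47 kg)
33 kg → truck 5 (remaining 15 kg)
104 kg → truck 9 (remaining 46 kg)
79 kg → truck 10 (remaining 71 kg)
87 kg → truck 11 (remaining 63 kg)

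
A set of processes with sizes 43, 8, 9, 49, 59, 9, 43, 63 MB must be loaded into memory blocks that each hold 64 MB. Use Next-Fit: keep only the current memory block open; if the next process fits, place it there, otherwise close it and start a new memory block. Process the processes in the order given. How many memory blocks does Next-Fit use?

43 MB → memory block 1 (remaining 21 MB)
8 MB → memory block 1 (remaining 13 MB)
9 MB → memory block 1 (remaining 4 MB)
49 MB → memory block 2 (remaining 15 MB)
59 MB → memory block 3 (remaining 5 MB)
9 MB → memory block 4 (remaining 55 MB)
43 MB → memory block 4 (remaining 12 MB)
63 MB → memory block 5 (remaining 1 MB)

5 memory blocks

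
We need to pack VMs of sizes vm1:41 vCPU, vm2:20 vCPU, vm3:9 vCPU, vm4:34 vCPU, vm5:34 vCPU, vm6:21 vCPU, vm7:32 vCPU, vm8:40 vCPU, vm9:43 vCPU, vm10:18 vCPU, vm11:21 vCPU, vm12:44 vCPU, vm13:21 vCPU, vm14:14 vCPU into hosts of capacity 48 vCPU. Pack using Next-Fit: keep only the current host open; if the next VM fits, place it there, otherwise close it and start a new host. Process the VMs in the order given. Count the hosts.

host 1: place vm1 (41 vCPU), 7 vCPU left
host 2: place vm2 (20 vCPU), 28 vCPU left
host 2: place vm3 (9 vCPU), 19 vCPU left
host 3: place vm4 (34 vCPU), 14 vCPU left
host 4: place vm5 (34 vCPU), 14 vCPU left
host 5: place vm6 (21 vCPU), 27 vCPU left
host 6: place vm7 (32 vCPU), 16 vCPU left
host 7: place vm8 (40 vCPU), 8 vCPU left
host 8: place vm9 (43 vCPU), 5 vCPU left
host 9: place vm10 (18 vCPU), 30 vCPU left
host 9: place vm11 (21 vCPU), 9 vCPU left
host 10: place vm12 (44 vCPU), 4 vCPU left
host 11: place vm13 (21 vCPU), 27 vCPU left
host 11: place vm14 (14 vCPU), 13 vCPU left

11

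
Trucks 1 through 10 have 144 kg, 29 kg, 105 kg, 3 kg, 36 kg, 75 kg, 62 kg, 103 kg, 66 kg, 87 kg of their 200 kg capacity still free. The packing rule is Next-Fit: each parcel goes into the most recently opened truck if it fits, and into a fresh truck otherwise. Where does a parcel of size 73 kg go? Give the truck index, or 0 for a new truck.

10

Next-Fit only looks at truck 10, which has 87 kg free.
73 kg fits there.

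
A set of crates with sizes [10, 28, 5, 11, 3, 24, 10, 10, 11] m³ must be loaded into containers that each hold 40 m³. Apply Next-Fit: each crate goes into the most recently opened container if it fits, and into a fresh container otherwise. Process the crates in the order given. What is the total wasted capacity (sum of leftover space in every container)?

10 m³ → container 1 (remaining 30 m³)
28 m³ → container 1 (remaining 2 m³)
5 m³ → container 2 (remaining 35 m³)
11 m³ → container 2 (remaining 24 m³)
3 m³ → container 2 (remaining 21 m³)
24 m³ → container 3 (remaining 16 m³)
10 m³ → container 3 (remaining 6 m³)
10 m³ → container 4 (remaining 30 m³)
11 m³ → container 4 (remaining 19 m³)
4 containers × 40 m³ = 160 m³; used 112 m³; unused 48 m³.

48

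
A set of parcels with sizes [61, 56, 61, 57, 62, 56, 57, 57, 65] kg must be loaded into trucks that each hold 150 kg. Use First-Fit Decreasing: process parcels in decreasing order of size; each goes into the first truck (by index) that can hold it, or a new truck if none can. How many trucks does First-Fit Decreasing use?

5 trucks

Sorted descending: 65, 62, 61, 61, 57, 57, 57, 56, 56.
65 kg → truck 1 (remaining 85 kg)
62 kg → truck 1 (remaining 23 kg)
61 kg → truck 2 (remaining 89 kg)
61 kg → truck 2 (remaining 28 kg)
57 kg → truck 3 (remaining 93 kg)
57 kg → truck 3 (remaining 36 kg)
57 kg → truck 4 (remaining 93 kg)
56 kg → truck 4 (remaining 37 kg)
56 kg → truck 5 (remaining 94 kg)
Final trucks: [65,62] [61,61] [57,57] [57,56] [56].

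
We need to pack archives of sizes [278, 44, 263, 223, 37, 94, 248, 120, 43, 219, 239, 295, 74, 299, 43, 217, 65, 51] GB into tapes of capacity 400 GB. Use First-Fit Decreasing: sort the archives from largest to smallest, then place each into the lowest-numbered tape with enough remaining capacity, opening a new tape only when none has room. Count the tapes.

Sorted descending: 299, 295, 278, 263, 248, 239, 223, 219, 217, 120, 94, 74, 65, 51, 44, 43, 43, 37.
Put 299 GB in tape 1; 101 GB remain.
Put 295 GB in tape 2; 105 GB remain.
Put 278 GB in tape 3; 122 GB remain.
Put 263 GB in tape 4; 137 GB remain.
Put 248 GB in tape 5; 152 GB remain.
Put 239 GB in tape 6; 161 GB remain.
Put 223 GB in tape 7; 177 GB remain.
Put 219 GB in tape 8; 181 GB remain.
Put 217 GB in tape 9; 183 GB remain.
Put 120 GB in tape 3; 2 GB remain.
Put 94 GB in tape 1; 7 GB remain.
Put 74 GB in tape 2; 31 GB remain.
Put 65 GB in tape 4; 72 GB remain.
Put 51 GB in tape 4; 21 GB remain.
Put 44 GB in tape 5; 108 GB remain.
Put 43 GB in tape 5; 65 GB remain.
Put 43 GB in tape 5; 22 GB remain.
Put 37 GB in tape 6; 124 GB remain.
Final tapes: [299,94] [295,74] [278,120] [263,65,51] [248,44,43,43] [239,37] [223] [219] [217].

9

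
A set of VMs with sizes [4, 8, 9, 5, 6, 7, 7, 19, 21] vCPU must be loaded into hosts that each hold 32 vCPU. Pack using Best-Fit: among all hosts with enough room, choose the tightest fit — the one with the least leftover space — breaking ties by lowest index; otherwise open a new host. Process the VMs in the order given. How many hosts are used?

host 1: place 4 vCPU, 28 vCPU left
host 1: place 8 vCPU, 20 vCPU left
host 1: place 9 vCPU, 11 vCPU left
host 1: place 5 vCPU, 6 vCPU left
host 1: place 6 vCPU, 0 vCPU left
host 2: place 7 vCPU, 25 vCPU left
host 2: place 7 vCPU, 18 vCPU left
host 3: place 19 vCPU, 13 vCPU left
host 4: place 21 vCPU, 11 vCPU left

4 hosts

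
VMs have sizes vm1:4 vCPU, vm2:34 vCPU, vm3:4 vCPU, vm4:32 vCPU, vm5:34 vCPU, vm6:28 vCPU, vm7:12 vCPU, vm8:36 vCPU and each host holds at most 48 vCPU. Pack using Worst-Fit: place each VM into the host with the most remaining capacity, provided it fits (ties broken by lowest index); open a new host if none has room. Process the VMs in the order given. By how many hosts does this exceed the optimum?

0

Worst-Fit: [4,34,4] [32] [34] [28,12] [36] → 5 hosts.
5 VMs exceed 24 vCPU (half the capacity), and no two of those can share a host, so at least 5 hosts are needed.
So 5 is already optimal.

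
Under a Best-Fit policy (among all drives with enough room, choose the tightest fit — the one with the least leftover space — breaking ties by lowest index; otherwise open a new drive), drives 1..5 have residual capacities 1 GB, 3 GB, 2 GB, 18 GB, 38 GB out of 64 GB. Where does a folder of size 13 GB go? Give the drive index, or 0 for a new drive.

4

Drives with room: drive 4 (18 GB), drive 5 (38 GB).
Tightest fit is drive 4 with 18 GB free.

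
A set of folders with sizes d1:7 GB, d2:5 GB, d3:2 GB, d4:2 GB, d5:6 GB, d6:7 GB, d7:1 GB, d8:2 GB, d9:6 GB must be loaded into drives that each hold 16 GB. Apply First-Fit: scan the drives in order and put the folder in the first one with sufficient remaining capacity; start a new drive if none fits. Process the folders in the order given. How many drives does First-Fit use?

Put d1 (7 GB) in drive 1; 9 GB remain.
Put d2 (5 GB) in drive 1; 4 GB remain.
Put d3 (2 GB) in drive 1; 2 GB remain.
Put d4 (2 GB) in drive 1; 0 GB remain.
Put d5 (6 GB) in drive 2; 10 GB remain.
Put d6 (7 GB) in drive 2; 3 GB remain.
Put d7 (1 GB) in drive 2; 2 GB remain.
Put d8 (2 GB) in drive 2; 0 GB remain.
Put d9 (6 GB) in drive 3; 10 GB remain.

3 drives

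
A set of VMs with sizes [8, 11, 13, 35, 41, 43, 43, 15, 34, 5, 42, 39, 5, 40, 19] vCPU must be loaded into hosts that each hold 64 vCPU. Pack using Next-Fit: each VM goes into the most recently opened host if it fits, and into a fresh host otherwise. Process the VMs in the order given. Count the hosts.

9

8 vCPU → host 1 (remaining 56 vCPU)
11 vCPU → host 1 (remaining 45 vCPU)
13 vCPU → host 1 (remaining 32 vCPU)
35 vCPU → host 2 (remaining 29 vCPU)
41 vCPU → host 3 (remaining 23 vCPU)
43 vCPU → host 4 (remaining 21 vCPU)
43 vCPU → host 5 (remaining 21 vCPU)
15 vCPU → host 5 (remaining 6 vCPU)
34 vCPU → host 6 (remaining 30 vCPU)
5 vCPU → host 6 (remaining 25 vCPU)
42 vCPU → host 7 (remaining 22 vCPU)
39 vCPU → host 8 (remaining 25 vCPU)
5 vCPU → host 8 (remaining 20 vCPU)
40 vCPU → host 9 (remaining 24 vCPU)
19 vCPU → host 9 (remaining 5 vCPU)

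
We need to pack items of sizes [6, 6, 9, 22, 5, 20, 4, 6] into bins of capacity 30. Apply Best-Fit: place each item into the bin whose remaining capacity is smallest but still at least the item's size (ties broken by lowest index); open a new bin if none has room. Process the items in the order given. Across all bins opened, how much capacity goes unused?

Put 6 in bin 1; 24 remain.
Put 6 in bin 1; 18 remain.
Put 9 in bin 1; 9 remain.
Put 22 in bin 2; 8 remain.
Put 5 in bin 2; 3 remain.
Put 20 in bin 3; 10 remain.
Put 4 in bin 1; 5 remain.
Put 6 in bin 3; 4 remain.
3 bins × 30 = 90; used 78; unused 12.

12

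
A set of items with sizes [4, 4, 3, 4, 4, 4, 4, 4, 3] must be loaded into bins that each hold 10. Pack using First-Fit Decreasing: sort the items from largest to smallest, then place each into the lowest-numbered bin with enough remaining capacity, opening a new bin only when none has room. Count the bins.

Sorted descending: 4, 4, 4, 4, 4, 4, 4, 3, 3.
bin 1: place 4, 6 left
bin 1: place 4, 2 left
bin 2: place 4, 6 left
bin 2: place 4, 2 left
bin 3: place 4, 6 left
bin 3: place 4, 2 left
bin 4: place 4, 6 left
bin 4: place 3, 3 left
bin 4: place 3, 0 left
Final bins: [4,4] [4,4] [4,4] [4,3,3].

4 bins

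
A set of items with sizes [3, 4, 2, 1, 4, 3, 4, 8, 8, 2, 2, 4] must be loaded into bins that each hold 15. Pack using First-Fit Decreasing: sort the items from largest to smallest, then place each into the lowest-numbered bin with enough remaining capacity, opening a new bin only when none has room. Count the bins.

3

Sorted descending: 8, 8, 4, 4, 4, 4, 3, 3, 2, 2, 2, 1.
8 → bin 1 (remaining 7)
8 → bin 2 (remaining 7)
4 → bin 1 (remaining 3)
4 → bin 2 (remaining 3)
4 → bin 3 (remaining 11)
4 → bin 3 (remaining 7)
3 → bin 1 (remaining 0)
3 → bin 2 (remaining 0)
2 → bin 3 (remaining 5)
2 → bin 3 (remaining 3)
2 → bin 3 (remaining 1)
1 → bin 3 (remaining 0)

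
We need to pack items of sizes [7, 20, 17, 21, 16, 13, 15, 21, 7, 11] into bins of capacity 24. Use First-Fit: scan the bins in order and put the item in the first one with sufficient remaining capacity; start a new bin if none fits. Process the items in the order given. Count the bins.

bin 1: place 7, 17 left
bin 2: place 20, 4 left
bin 1: place 17, 0 left
bin 3: place 21, 3 left
bin 4: place 16, 8 left
bin 5: place 13, 11 left
bin 6: place 15, 9 left
bin 7: place 21, 3 left
bin 4: place 7, 1 left
bin 5: place 11, 0 left
Final bins: [7,17] [20] [21] [16,7] [13,11] [15] [21].

7 bins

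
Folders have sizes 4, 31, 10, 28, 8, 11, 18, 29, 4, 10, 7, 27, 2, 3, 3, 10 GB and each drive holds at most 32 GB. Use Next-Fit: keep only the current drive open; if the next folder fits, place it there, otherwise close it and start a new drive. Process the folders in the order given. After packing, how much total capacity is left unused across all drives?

115

Put 4 GB in drive 1; 28 GB remain.
Put 31 GB in drive 2; 1 GB remain.
Put 10 GB in drive 3; 22 GB remain.
Put 28 GB in drive 4; 4 GB remain.
Put 8 GB in drive 5; 24 GB remain.
Put 11 GB in drive 5; 13 GB remain.
Put 18 GB in drive 6; 14 GB remain.
Put 29 GB in drive 7; 3 GB remain.
Put 4 GB in drive 8; 28 GB remain.
Put 10 GB in drive 8; 18 GB remain.
Put 7 GB in drive 8; 11 GB remain.
Put 27 GB in drive 9; 5 GB remain.
Put 2 GB in drive 9; 3 GB remain.
Put 3 GB in drive 9; 0 GB remain.
Put 3 GB in drive 10; 29 GB remain.
Put 10 GB in drive 10; 19 GB remain.
10 drives × 32 GB = 320 GB; used 205 GB; unused 115 GB.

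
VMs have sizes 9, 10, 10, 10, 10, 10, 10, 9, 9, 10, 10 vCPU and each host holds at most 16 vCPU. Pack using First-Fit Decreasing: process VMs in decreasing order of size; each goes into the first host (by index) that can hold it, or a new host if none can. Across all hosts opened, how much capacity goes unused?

Sorted descending: 10, 10, 10, 10, 10, 10, 10, 10, 9, 9, 9.
10 vCPU → host 1 (remaining 6 vCPU)
10 vCPU → host 2 (remaining 6 vCPU)
10 vCPU → host 3 (remaining 6 vCPU)
10 vCPU → host 4 (remaining 6 vCPU)
10 vCPU → host 5 (remaining 6 vCPU)
10 vCPU → host 6 (remaining 6 vCPU)
10 vCPU → host 7 (remaining 6 vCPU)
10 vCPU → host 8 (remaining 6 vCPU)
9 vCPU → host 9 (remaining 7 vCPU)
9 vCPU → host 10 (remaining 7 vCPU)
9 vCPU → host 11 (remaining 7 vCPU)
11 hosts × 16 vCPU = 176 vCPU; used 107 vCPU; unused 69 vCPU.

69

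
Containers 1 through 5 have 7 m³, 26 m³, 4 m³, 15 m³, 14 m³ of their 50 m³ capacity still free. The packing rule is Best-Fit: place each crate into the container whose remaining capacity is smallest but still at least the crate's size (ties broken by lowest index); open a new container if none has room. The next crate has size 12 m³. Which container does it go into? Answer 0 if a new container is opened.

Containers with room: container 2 (26 m³), container 4 (15 m³), container 5 (14 m³).
Tightest fit is container 5 with 14 m³ free.

5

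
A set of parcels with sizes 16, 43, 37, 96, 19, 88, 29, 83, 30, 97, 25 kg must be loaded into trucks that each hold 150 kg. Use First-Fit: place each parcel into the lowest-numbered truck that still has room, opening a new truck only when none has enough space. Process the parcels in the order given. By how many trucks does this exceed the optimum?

1

First-Fit: [16,43,37,19,29] [96,30] [88,25] [83] [97] → 5 trucks.
Total size 563 kg; any packing needs at least ⌈563/150⌉ = 4 trucks.
An optimal packing achieves that bound: [97,43] [96,37,16] [88,30,29] [83,25,19] → 4 trucks.
Excess: 5 − 4 = 1.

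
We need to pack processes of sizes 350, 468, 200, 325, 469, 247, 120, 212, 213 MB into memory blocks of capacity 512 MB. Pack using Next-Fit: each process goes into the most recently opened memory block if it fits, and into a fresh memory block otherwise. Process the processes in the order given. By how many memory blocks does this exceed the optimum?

1

Next-Fit: [350] [468] [200] [325] [469] [247,120] [212,213] → 7 memory blocks.
Total size 2604 MB; any packing needs at least ⌈2604/512⌉ = 6 memory blocks.
An optimal packing achieves that bound: [469] [468] [350,120] [325] [247,213] [212,200] → 6 memory blocks.
Excess: 7 − 6 = 1.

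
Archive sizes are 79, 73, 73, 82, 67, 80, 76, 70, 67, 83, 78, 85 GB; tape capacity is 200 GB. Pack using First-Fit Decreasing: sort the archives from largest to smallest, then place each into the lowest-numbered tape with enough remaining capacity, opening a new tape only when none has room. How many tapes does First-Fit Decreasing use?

6

Sorted descending: 85, 83, 82, 80, 79, 78, 76, 73, 73, 70, 67, 67.
85 GB → tape 1 (remaining 115 GB)
83 GB → tape 1 (remaining 32 GB)
82 GB → tape 2 (remaining 118 GB)
80 GB → tape 2 (remaining 38 GB)
79 GB → tape 3 (remaining 121 GB)
78 GB → tape 3 (remaining 43 GB)
76 GB → tape 4 (remaining 124 GB)
73 GB → tape 4 (remaining 51 GB)
73 GB → tape 5 (remaining 127 GB)
70 GB → tape 5 (remaining 57 GB)
67 GB → tape 6 (remaining 133 GB)
67 GB → tape 6 (remaining 66 GB)
Final tapes: [85,83] [82,80] [79,78] [76,73] [73,70] [67,67].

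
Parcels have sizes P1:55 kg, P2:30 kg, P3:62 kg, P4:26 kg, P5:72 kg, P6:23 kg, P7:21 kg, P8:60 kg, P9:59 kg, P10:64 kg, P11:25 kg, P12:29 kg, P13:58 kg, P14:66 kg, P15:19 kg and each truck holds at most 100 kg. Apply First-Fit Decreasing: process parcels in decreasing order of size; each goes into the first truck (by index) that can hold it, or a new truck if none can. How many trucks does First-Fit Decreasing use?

8 trucks

Sorted descending: 72, 66, 64, 62, 60, 59, 58, 55, 30, 29, 26, 25, 23, 21, 19.
Put 72 kg in truck 1; 28 kg remain.
Put 66 kg in truck 2; 34 kg remain.
Put 64 kg in truck 3; 36 kg remain.
Put 62 kg in truck 4; 38 kg remain.
Put 60 kg in truck 5; 40 kg remain.
Put 59 kg in truck 6; 41 kg remain.
Put 58 kg in truck 7; 42 kg remain.
Put 55 kg in truck 8; 45 kg remain.
Put 30 kg in truck 2; 4 kg remain.
Put 29 kg in truck 3; 7 kg remain.
Put 26 kg in truck 1; 2 kg remain.
Put 25 kg in truck 4; 13 kg remain.
Put 23 kg in truck 5; 17 kg remain.
Put 21 kg in truck 6; 20 kg remain.
Put 19 kg in truck 6; 1 kg remain.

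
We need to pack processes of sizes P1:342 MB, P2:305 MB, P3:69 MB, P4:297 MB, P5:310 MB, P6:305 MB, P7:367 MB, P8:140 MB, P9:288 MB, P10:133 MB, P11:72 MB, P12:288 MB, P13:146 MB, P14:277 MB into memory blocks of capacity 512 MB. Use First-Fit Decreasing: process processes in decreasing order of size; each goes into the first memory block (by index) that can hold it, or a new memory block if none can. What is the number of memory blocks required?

Sorted descending: 367, 342, 310, 305, 305, 297, 288, 288, 277, 146, 140, 133, 72, 69.
memory block 1: place 367 MB, 145 MB left
memory block 2: place 342 MB, 170 MB left
memory block 3: place 310 MB, 202 MB left
memory block 4: place 305 MB, 207 MB left
memory block 5: place 305 MB, 207 MB left
memory block 6: place 297 MB, 215 MB left
memory block 7: place 288 MB, 224 MB left
memory block 8: place 288 MB, 224 MB left
memory block 9: place 277 MB, 235 MB left
memory block 2: place 146 MB, 24 MB left
memory block 1: place 140 MB, 5 MB left
memory block 3: place 133 MB, 69 MB left
memory block 4: place 72 MB, 135 MB left
memory block 3: place 69 MB, 0 MB left

9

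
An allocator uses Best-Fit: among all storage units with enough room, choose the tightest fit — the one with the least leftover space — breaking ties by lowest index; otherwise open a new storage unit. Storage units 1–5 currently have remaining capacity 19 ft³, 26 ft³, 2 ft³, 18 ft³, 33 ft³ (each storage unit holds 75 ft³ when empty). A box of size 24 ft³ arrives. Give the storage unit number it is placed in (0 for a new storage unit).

2

Storage units with room: storage unit 2 (26 ft³), storage unit 5 (33 ft³).
Tightest fit is storage unit 2 with 26 ft³ free.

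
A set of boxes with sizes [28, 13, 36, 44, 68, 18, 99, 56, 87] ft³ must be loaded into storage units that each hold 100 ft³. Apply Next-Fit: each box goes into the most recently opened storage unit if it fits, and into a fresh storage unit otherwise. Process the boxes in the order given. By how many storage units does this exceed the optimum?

Next-Fit: [28,13,36] [44] [68,18] [99] [56] [87] → 6 storage units.
Total size 449 ft³; any packing needs at least ⌈449/100⌉ = 5 storage units.
An optimal packing achieves that bound: [99] [87,13] [68,28] [56,44] [36,18] → 5 storage units.
Excess: 6 − 5 = 1.

1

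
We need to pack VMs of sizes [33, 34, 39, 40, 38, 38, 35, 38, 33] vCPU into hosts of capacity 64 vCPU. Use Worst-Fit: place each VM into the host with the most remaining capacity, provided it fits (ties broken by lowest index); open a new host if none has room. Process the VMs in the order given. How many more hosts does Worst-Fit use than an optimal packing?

0

Worst-Fit: [33] [34] [39] [40] [38] [38] [35] [38] [33] → 9 hosts.
9 VMs exceed 32 vCPU (half the capacity), and no two of those can share a host, so at least 9 hosts are needed.
So 9 is already optimal.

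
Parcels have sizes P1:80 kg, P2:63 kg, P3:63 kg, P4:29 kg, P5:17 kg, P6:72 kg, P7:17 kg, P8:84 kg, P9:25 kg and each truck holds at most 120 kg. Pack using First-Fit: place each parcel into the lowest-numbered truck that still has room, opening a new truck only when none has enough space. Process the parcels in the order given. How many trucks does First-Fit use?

5

P1 (80 kg) → truck 1 (remaining 40 kg)
P2 (63 kg) → truck 2 (remaining 57 kg)
P3 (63 kg) → truck 3 (remaining 57 kg)
P4 (29 kg) → truck 1 (remaining 11 kg)
P5 (17 kg) → truck 2 (remaining 40 kg)
P6 (72 kg) → truck 4 (remaining 48 kg)
P7 (17 kg) → truck 2 (remaining 23 kg)
P8 (84 kg) → truck 5 (remaining 36 kg)
P9 (25 kg) → truck 3 (remaining 32 kg)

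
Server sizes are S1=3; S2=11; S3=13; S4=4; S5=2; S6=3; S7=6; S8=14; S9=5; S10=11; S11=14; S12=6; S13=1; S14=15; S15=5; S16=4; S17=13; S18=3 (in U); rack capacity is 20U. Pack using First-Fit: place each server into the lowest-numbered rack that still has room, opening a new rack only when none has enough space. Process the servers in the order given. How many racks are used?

7

Put S1 (3U) in rack 1; 17U remain.
Put S2 (11U) in rack 1; 6U remain.
Put S3 (13U) in rack 2; 7U remain.
Put S4 (4U) in rack 1; 2U remain.
Put S5 (2U) in rack 1; 0U remain.
Put S6 (3U) in rack 2; 4U remain.
Put S7 (6U) in rack 3; 14U remain.
Put S8 (14U) in rack 3; 0U remain.
Put S9 (5U) in rack 4; 15U remain.
Put S10 (11U) in rack 4; 4U remain.
Put S11 (14U) in rack 5; 6U remain.
Put S12 (6U) in rack 5; 0U remain.
Put S13 (1U) in rack 2; 3U remain.
Put S14 (15U) in rack 6; 5U remain.
Put S15 (5U) in rack 6; 0U remain.
Put S16 (4U) in rack 4; 0U remain.
Put S17 (13U) in rack 7; 7U remain.
Put S18 (3U) in rack 2; 0U remain.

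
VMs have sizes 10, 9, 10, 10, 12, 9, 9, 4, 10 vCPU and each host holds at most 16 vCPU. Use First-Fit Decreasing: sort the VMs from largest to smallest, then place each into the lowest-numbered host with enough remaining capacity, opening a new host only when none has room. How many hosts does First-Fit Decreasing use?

8 hosts

Sorted descending: 12, 10, 10, 10, 10, 9, 9, 9, 4.
host 1: place 12 vCPU, 4 vCPU left
host 2: place 10 vCPU, 6 vCPU left
host 3: place 10 vCPU, 6 vCPU left
host 4: place 10 vCPU, 6 vCPU left
host 5: place 10 vCPU, 6 vCPU left
host 6: place 9 vCPU, 7 vCPU left
host 7: place 9 vCPU, 7 vCPU left
host 8: place 9 vCPU, 7 vCPU left
host 1: place 4 vCPU, 0 vCPU left
Final hosts: [12,4] [10] [10] [10] [10] [9] [9] [9].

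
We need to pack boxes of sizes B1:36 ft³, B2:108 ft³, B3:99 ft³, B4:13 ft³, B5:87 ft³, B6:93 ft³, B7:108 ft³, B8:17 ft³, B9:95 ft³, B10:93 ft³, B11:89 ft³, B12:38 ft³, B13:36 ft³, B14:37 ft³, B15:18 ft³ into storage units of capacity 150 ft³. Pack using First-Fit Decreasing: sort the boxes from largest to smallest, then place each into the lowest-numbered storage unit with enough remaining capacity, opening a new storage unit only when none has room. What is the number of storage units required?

Sorted descending: 108, 108, 99, 95, 93, 93, 89, 87, 38, 37, 36, 36, 18, 17, 13.
Put 108 ft³ in storage unit 1; 42 ft³ remain.
Put 108 ft³ in storage unit 2; 42 ft³ remain.
Put 99 ft³ in storage unit 3; 51 ft³ remain.
Put 95 ft³ in storage unit 4; 55 ft³ remain.
Put 93 ft³ in storage unit 5; 57 ft³ remain.
Put 93 ft³ in storage unit 6; 57 ft³ remain.
Put 89 ft³ in storage unit 7; 61 ft³ remain.
Put 87 ft³ in storage unit 8; 63 ft³ remain.
Put 38 ft³ in storage unit 1; 4 ft³ remain.
Put 37 ft³ in storage unit 2; 5 ft³ remain.
Put 36 ft³ in storage unit 3; 15 ft³ remain.
Put 36 ft³ in storage unit 4; 19 ft³ remain.
Put 18 ft³ in storage unit 4; 1 ft³ remain.
Put 17 ft³ in storage unit 5; 40 ft³ remain.
Put 13 ft³ in storage unit 3; 2 ft³ remain.

8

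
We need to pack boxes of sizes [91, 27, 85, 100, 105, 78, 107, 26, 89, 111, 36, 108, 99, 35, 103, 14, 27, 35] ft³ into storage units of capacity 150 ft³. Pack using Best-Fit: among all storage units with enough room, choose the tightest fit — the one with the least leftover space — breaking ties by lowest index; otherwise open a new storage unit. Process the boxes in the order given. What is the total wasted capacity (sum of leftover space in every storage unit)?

374

91 ft³ → storage unit 1 (remaining 59 ft³)
27 ft³ → storage unit 1 (remaining 32 ft³)
85 ft³ → storage unit 2 (remaining 65 ft³)
100 ft³ → storage unit 3 (remaining 50 ft³)
105 ft³ → storage unit 4 (remaining 45 ft³)
78 ft³ → storage unit 5 (remaining 72 ft³)
107 ft³ → storage unit 6 (remaining 43 ft³)
26 ft³ → storage unit 1 (remaining 6 ft³)
89 ft³ → storage unit 7 (remaining 61 ft³)
111 ft³ → storage unit 8 (remaining 39 ft³)
36 ft³ → storage unit 8 (remaining 3 ft³)
108 ft³ → storage unit 9 (remaining 42 ft³)
99 ft³ → storage unit 10 (remaining 51 ft³)
35 ft³ → storage unit 9 (remaining 7 ft³)
103 ft³ → storage unit 11 (remaining 47 ft³)
14 ft³ → storage unit 6 (remaining 29 ft³)
27 ft³ → storage unit 6 (remaining 2 ft³)
35 ft³ → storage unit 4 (remaining 10 ft³)
11 storage units × 150 ft³ = 1650 ft³; used 1276 ft³; unused 374 ft³.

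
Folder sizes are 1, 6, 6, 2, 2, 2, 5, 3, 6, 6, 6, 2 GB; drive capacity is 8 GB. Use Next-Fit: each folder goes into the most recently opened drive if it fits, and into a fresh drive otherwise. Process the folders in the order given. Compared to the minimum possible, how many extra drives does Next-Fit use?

Next-Fit: [1,6] [6,2] [2,2] [5,3] [6] [6] [6,2] → 7 drives.
Total size 47 GB; any packing needs at least ⌈47/8⌉ = 6 drives.
An optimal packing achieves that bound: [6,2] [6,2] [6,2] [6,2] [6,1] [5,3] → 6 drives.
Excess: 7 − 6 = 1.

1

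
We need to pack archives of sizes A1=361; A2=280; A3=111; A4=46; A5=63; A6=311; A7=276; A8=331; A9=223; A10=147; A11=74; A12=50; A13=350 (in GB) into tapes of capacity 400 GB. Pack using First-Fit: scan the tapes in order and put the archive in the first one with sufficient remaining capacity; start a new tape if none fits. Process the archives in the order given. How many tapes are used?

7

A1 (361 GB) → tape 1 (remaining 39 GB)
A2 (280 GB) → tape 2 (remaining 120 GB)
A3 (111 GB) → tape 2 (remaining 9 GB)
A4 (46 GB) → tape 3 (remaining 354 GB)
A5 (63 GB) → tape 3 (remaining 291 GB)
A6 (311 GB) → tape 4 (remaining 89 GB)
A7 (276 GB) → tape 3 (remaining 15 GB)
A8 (331 GB) → tape 5 (remaining 69 GB)
A9 (223 GB) → tape 6 (remaining 177 GB)
A10 (147 GB) → tape 6 (remaining 30 GB)
A11 (74 GB) → tape 4 (remaining 15 GB)
A12 (50 GB) → tape 5 (remaining 19 GB)
A13 (350 GB) → tape 7 (remaining 50 GB)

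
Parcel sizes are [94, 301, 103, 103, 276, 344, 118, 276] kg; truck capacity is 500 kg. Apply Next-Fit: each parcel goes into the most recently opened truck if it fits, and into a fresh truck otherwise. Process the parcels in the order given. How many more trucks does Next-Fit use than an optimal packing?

0

Next-Fit: [94,301,103] [103,276] [344,118] [276] → 4 trucks.
Total size 1615 kg; any packing needs at least ⌈1615/500⌉ = 4 trucks.
So 4 is already optimal.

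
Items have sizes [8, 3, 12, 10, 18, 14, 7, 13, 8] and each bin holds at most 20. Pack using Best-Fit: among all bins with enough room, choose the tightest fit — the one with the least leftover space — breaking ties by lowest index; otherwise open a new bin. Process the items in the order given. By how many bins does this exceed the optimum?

1

Best-Fit: [8,3,8] [12,7] [10] [18] [14] [13] → 6 bins.
Total size 93; any packing needs at least ⌈93/20⌉ = 5 bins.
An optimal packing achieves that bound: [18] [14,3] [13,7] [12,8] [10,8] → 5 bins.
Excess: 6 − 5 = 1.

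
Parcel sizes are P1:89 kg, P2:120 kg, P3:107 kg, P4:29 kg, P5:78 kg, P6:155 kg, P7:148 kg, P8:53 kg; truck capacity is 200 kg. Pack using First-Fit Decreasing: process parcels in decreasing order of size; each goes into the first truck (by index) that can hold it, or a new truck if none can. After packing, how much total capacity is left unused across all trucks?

221

Sorted descending: 155, 148, 120, 107, 89, 78, 53, 29.
Put 155 kg in truck 1; 45 kg remain.
Put 148 kg in truck 2; 52 kg remain.
Put 120 kg in truck 3; 80 kg remain.
Put 107 kg in truck 4; 93 kg remain.
Put 89 kg in truck 4; 4 kg remain.
Put 78 kg in truck 3; 2 kg remain.
Put 53 kg in truck 5; 147 kg remain.
Put 29 kg in truck 1; 16 kg remain.
5 trucks × 200 kg = 1000 kg; used 779 kg; unused 221 kg.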